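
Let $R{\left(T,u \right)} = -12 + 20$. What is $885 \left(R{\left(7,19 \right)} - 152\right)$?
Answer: $-127440$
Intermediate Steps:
$R{\left(T,u \right)} = 8$
$885 \left(R{\left(7,19 \right)} - 152\right) = 885 \left(8 - 152\right) = 885 \left(-144\right) = -127440$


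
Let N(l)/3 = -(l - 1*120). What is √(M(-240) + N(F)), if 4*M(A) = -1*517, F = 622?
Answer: I*√6541/2 ≈ 40.438*I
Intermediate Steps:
N(l) = 360 - 3*l (N(l) = 3*(-(l - 1*120)) = 3*(-(l - 120)) = 3*(-(-120 + l)) = 3*(120 - l) = 360 - 3*l)
M(A) = -517/4 (M(A) = (-1*517)/4 = (¼)*(-517) = -517/4)
√(M(-240) + N(F)) = √(-517/4 + (360 - 3*622)) = √(-517/4 + (360 - 1866)) = √(-517/4 - 1506) = √(-6541/4) = I*√6541/2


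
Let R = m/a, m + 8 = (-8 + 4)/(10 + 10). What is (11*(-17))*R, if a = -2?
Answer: -7667/10 ≈ -766.70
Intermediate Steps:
m = -41/5 (m = -8 + (-8 + 4)/(10 + 10) = -8 - 4/20 = -8 - 4*1/20 = -8 - ⅕ = -41/5 ≈ -8.2000)
R = 41/10 (R = -41/5/(-2) = -41/5*(-½) = 41/10 ≈ 4.1000)
(11*(-17))*R = (11*(-17))*(41/10) = -187*41/10 = -7667/10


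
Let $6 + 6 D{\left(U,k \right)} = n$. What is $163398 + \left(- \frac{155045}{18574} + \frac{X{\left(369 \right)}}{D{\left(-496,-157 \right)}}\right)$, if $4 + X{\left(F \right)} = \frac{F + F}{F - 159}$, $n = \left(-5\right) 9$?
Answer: $\frac{106218016393}{650090} \approx 1.6339 \cdot 10^{5}$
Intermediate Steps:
$n = -45$
$D{\left(U,k \right)} = - \frac{17}{2}$ ($D{\left(U,k \right)} = -1 + \frac{1}{6} \left(-45\right) = -1 - \frac{15}{2} = - \frac{17}{2}$)
$X{\left(F \right)} = -4 + \frac{2 F}{-159 + F}$ ($X{\left(F \right)} = -4 + \frac{F + F}{F - 159} = -4 + \frac{2 F}{-159 + F}$)
$163398 + \left(- \frac{155045}{18574} + \frac{X{\left(369 \right)}}{D{\left(-496,-157 \right)}}\right) = 163398 - \left(\frac{155045}{18574} - \frac{2 \frac{1}{-159 + 369} \left(318 - 369\right)}{- \frac{17}{2}}\right) = 163398 - \left(\frac{155045}{18574} - \frac{2 \left(318 - 369\right)}{210} \left(- \frac{2}{17}\right)\right) = 163398 - \left(\frac{155045}{18574} - 2 \cdot \frac{1}{210} \left(-51\right) \left(- \frac{2}{17}\right)\right) = 163398 - \frac{5389427}{650090} = \frac{106218016393}{650090}$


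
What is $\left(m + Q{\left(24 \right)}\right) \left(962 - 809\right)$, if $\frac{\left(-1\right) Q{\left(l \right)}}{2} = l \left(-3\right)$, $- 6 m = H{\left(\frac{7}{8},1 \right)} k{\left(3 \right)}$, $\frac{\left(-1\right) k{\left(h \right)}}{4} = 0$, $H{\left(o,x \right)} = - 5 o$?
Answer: $22032$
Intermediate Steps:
$k{\left(h \right)} = 0$ ($k{\left(h \right)} = \left(-4\right) 0 = 0$)
$m = 0$ ($m = - \frac{- 5 \cdot \frac{7}{8} \cdot 0}{6} = - \frac{- 5 \cdot 7 \cdot \frac{1}{8} \cdot 0}{6} = - \frac{\left(-5\right) \frac{7}{8} \cdot 0}{6} = - \frac{\left(- \frac{35}{8}\right) 0}{6} = \left(- \frac{1}{6}\right) 0 = 0$)
$Q{\left(l \right)} = 6 l$ ($Q{\left(l \right)} = - 2 l \left(-3\right) = - 2 \left(- 3 l\right) = 6 l$)
$\left(m + Q{\left(24 \right)}\right) \left(962 - 809\right) = \left(0 + 6 \cdot 24\right) \left(962 - 809\right) = \left(0 + 144\right) 153 = 144 \cdot 153 = 22032$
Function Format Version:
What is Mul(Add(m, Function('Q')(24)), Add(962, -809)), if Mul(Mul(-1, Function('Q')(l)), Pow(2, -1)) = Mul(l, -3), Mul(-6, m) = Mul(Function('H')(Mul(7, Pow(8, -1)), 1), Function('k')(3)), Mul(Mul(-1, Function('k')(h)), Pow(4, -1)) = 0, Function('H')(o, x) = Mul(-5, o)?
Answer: 22032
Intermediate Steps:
Function('k')(h) = 0 (Function('k')(h) = Mul(-4, 0) = 0)
m = 0 (m = Mul(Rational(-1, 6), Mul(Mul(-5, Mul(7, Pow(8, -1))), 0)) = Mul(Rational(-1, 6), Mul(Mul(-5, Mul(7, Rational(1, 8))), 0)) = Mul(Rational(-1, 6), Mul(Mul(-5, Rational(7, 8)), 0)) = Mul(Rational(-1, 6), Mul(Rational(-35, 8), 0)) = Mul(Rational(-1, 6), 0) = 0)
Function('Q')(l) = Mul(6, l) (Function('Q')(l) = Mul(-2, Mul(l, -3)) = Mul(-2, Mul(-3, l)) = Mul(6, l))
Mul(Add(m, Function('Q')(24)), Add(962, -809)) = Mul(Add(0, Mul(6, 24)), Add(962, -809)) = Mul(Add(0, 144), 153) = Mul(144, 153) = 22032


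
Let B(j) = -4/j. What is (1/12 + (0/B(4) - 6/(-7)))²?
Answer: 6241/7056 ≈ 0.88450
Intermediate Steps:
(1/12 + (0/B(4) - 6/(-7)))² = (1/12 + (0/((-4/4)) - 6/(-7)))² = (1/12 + (0/((-4*¼)) - 6*(-⅐)))² = (1/12 + (0/(-1) + 6/7))² = (1/12 + (0*(-1) + 6/7))² = (1/12 + (0 + 6/7))² = (1/12 + 6/7)² = (79/84)² = 6241/7056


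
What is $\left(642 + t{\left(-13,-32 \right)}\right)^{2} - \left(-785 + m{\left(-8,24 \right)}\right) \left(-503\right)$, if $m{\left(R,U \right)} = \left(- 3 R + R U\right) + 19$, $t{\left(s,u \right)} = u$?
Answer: $-97702$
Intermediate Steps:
$m{\left(R,U \right)} = 19 - 3 R + R U$
$\left(642 + t{\left(-13,-32 \right)}\right)^{2} - \left(-785 + m{\left(-8,24 \right)}\right) \left(-503\right) = \left(642 - 32\right)^{2} - \left(-785 - 149\right) \left(-503\right) = 610^{2} - \left(-785 + \left(19 + 24 - 192\right)\right) \left(-503\right) = 372100 - \left(-785 - 149\right) \left(-503\right) = 372100 - \left(-934\right) \left(-503\right) = 372100 - 469802 = -97702$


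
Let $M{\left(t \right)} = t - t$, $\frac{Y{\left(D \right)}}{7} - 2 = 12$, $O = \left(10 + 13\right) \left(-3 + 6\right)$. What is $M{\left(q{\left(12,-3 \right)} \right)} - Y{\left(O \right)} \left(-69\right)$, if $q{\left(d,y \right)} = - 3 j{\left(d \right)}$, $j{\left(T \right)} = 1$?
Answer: $6762$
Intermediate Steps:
$O = 69$ ($O = 23 \cdot 3 = 69$)
$Y{\left(D \right)} = 98$ ($Y{\left(D \right)} = 14 + 7 \cdot 12 = 14 + 84 = 98$)
$q{\left(d,y \right)} = -3$ ($q{\left(d,y \right)} = \left(-3\right) 1 = -3$)
$M{\left(t \right)} = 0$
$M{\left(q{\left(12,-3 \right)} \right)} - Y{\left(O \right)} \left(-69\right) = 0 - 98 \left(-69\right) = 0 - -6762 = 0 + 6762 = 6762$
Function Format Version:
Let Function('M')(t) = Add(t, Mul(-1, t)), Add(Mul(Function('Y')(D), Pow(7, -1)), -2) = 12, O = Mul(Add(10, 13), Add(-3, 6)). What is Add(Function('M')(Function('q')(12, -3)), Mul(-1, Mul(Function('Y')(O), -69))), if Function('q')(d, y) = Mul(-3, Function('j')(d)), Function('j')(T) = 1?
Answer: 6762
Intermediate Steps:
O = 69 (O = Mul(23, 3) = 69)
Function('Y')(D) = 98 (Function('Y')(D) = Add(14, Mul(7, 12)) = Add(14, 84) = 98)
Function('q')(d, y) = -3 (Function('q')(d, y) = Mul(-3, 1) = -3)
Function('M')(t) = 0
Add(Function('M')(Function('q')(12, -3)), Mul(-1, Mul(Function('Y')(O), -69))) = Add(0, Mul(-1, Mul(98, -69))) = Add(0, Mul(-1, -6762)) = Add(0, 6762) = 6762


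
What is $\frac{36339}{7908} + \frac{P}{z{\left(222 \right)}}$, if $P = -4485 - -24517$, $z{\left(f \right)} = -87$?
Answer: $- \frac{51750521}{229332} \approx -225.66$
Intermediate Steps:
$P = 20032$ ($P = -4485 + 24517 = 20032$)
$\frac{36339}{7908} + \frac{P}{z{\left(222 \right)}} = \frac{36339}{7908} + \frac{20032}{-87} = 36339 \cdot \frac{1}{7908} + 20032 \left(- \frac{1}{87}\right) = \frac{12113}{2636} - \frac{20032}{87} = - \frac{51750521}{229332}$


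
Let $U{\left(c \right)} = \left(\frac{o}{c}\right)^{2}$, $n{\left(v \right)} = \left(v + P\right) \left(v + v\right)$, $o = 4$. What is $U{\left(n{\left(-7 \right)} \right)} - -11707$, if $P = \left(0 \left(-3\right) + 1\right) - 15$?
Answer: $\frac{252976567}{21609} \approx 11707.0$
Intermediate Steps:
$P = -14$ ($P = \left(0 + 1\right) - 15 = 1 - 15 = -14$)
$n{\left(v \right)} = 2 v \left(-14 + v\right)$ ($n{\left(v \right)} = \left(v - 14\right) \left(v + v\right) = \left(-14 + v\right) 2 v = 2 v \left(-14 + v\right)$)
$U{\left(c \right)} = \frac{16}{c^{2}}$ ($U{\left(c \right)} = \left(\frac{4}{c}\right)^{2} = \frac{16}{c^{2}}$)
$U{\left(n{\left(-7 \right)} \right)} - -11707 = \frac{16}{196 \left(-14 - 7\right)^{2}} - -11707 = \frac{16}{86436} + 11707 = 16 \cdot \frac{1}{86436} + 11707 = \frac{4}{21609} + 11707 = \frac{252976567}{21609}$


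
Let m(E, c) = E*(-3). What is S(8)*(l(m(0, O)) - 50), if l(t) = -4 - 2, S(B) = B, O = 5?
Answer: -448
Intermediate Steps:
m(E, c) = -3*E
l(t) = -6
S(8)*(l(m(0, O)) - 50) = 8*(-6 - 50) = 8*(-56) = -448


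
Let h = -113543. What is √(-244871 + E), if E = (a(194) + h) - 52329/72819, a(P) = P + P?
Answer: I*√23437961713077/8091 ≈ 598.35*I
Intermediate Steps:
a(P) = 2*P
E = -2746628758/24273 (E = (2*194 - 113543) - 52329/72819 = (388 - 113543) - 52329*1/72819 = -113155 - 17443/24273 = -2746628758/24273 ≈ -1.1316e+5)
√(-244871 + E) = √(-244871 - 2746628758/24273) = √(-8690382541/24273) = I*√23437961713077/8091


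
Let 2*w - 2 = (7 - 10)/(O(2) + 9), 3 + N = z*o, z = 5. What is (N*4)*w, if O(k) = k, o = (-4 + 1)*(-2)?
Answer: 1026/11 ≈ 93.273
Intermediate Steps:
o = 6 (o = -3*(-2) = 6)
N = 27 (N = -3 + 5*6 = -3 + 30 = 27)
w = 19/22 (w = 1 + ((7 - 10)/(2 + 9))/2 = 1 + (-3/11)/2 = 1 + (-3*1/11)/2 = 1 + (1/2)*(-3/11) = 1 - 3/22 = 19/22 ≈ 0.86364)
(N*4)*w = (27*4)*(19/22) = 108*(19/22) = 1026/11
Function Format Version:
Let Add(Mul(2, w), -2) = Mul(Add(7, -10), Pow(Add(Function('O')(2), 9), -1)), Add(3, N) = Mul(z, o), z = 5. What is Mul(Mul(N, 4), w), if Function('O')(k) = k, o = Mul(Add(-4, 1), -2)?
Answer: Rational(1026, 11) ≈ 93.273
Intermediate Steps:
o = 6 (o = Mul(-3, -2) = 6)
N = 27 (N = Add(-3, Mul(5, 6)) = Add(-3, 30) = 27)
w = Rational(19, 22) (w = Add(1, Mul(Rational(1, 2), Mul(Add(7, -10), Pow(Add(2, 9), -1)))) = Add(1, Mul(Rational(1, 2), Mul(-3, Pow(11, -1)))) = Add(1, Mul(Rational(1, 2), Mul(-3, Rational(1, 11)))) = Add(1, Mul(Rational(1, 2), Rational(-3, 11))) = Add(1, Rational(-3, 22)) = Rational(19, 22) ≈ 0.86364)
Mul(Mul(N, 4), w) = Mul(Mul(27, 4), Rational(19, 22)) = Mul(108, Rational(19, 22)) = Rational(1026, 11)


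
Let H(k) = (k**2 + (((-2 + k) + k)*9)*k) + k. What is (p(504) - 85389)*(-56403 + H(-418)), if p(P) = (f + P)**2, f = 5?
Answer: 568052564628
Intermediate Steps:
p(P) = (5 + P)**2
H(k) = k + k**2 + k*(-18 + 18*k) (H(k) = (k**2 + ((-2 + 2*k)*9)*k) + k = (k**2 + (-18 + 18*k)*k) + k = (k**2 + k*(-18 + 18*k)) + k = k + k**2 + k*(-18 + 18*k))
(p(504) - 85389)*(-56403 + H(-418)) = ((5 + 504)**2 - 85389)*(-56403 - 418*(-17 + 19*(-418))) = (509**2 - 85389)*(-56403 - 418*(-17 - 7942)) = (259081 - 85389)*(-56403 - 418*(-7959)) = 173692*(-56403 + 3326862) = 173692*3270459 = 568052564628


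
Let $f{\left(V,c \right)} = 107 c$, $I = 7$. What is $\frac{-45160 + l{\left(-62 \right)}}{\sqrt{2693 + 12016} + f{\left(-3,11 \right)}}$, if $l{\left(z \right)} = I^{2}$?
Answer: $- \frac{53095647}{1370620} + \frac{45111 \sqrt{14709}}{1370620} \approx -34.747$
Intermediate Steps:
$l{\left(z \right)} = 49$ ($l{\left(z \right)} = 7^{2} = 49$)
$\frac{-45160 + l{\left(-62 \right)}}{\sqrt{2693 + 12016} + f{\left(-3,11 \right)}} = \frac{-45160 + 49}{\sqrt{2693 + 12016} + 107 \cdot 11} = - \frac{45111}{\sqrt{14709} + 1177} = - \frac{45111}{1177 + \sqrt{14709}}$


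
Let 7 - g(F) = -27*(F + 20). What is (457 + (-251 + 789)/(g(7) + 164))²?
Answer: 42402634561/202500 ≈ 2.0940e+5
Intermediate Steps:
g(F) = 547 + 27*F (g(F) = 7 - (-27)*(F + 20) = 7 - (-27)*(20 + F) = 7 - (-540 - 27*F) = 7 + (540 + 27*F) = 547 + 27*F)
(457 + (-251 + 789)/(g(7) + 164))² = (457 + (-251 + 789)/((547 + 27*7) + 164))² = (457 + 538/((547 + 189) + 164))² = (457 + 538/(736 + 164))² = (457 + 538/900)² = (457 + 538*(1/900))² = (457 + 269/450)² = (205919/450)² = 42402634561/202500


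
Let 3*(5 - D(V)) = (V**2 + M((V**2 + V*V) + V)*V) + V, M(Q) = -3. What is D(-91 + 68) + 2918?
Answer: 8194/3 ≈ 2731.3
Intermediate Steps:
D(V) = 5 - V**2/3 + 2*V/3 (D(V) = 5 - ((V**2 - 3*V) + V)/3 = 5 - (V**2 - 2*V)/3 = 5 + (-V**2/3 + 2*V/3) = 5 - V**2/3 + 2*V/3)
D(-91 + 68) + 2918 = (5 - (-91 + 68)**2/3 + 2*(-91 + 68)/3) + 2918 = (5 - 1/3*(-23)**2 + (2/3)*(-23)) + 2918 = (5 - 1/3*529 - 46/3) + 2918 = (5 - 529/3 - 46/3) + 2918 = -560/3 + 2918 = 8194/3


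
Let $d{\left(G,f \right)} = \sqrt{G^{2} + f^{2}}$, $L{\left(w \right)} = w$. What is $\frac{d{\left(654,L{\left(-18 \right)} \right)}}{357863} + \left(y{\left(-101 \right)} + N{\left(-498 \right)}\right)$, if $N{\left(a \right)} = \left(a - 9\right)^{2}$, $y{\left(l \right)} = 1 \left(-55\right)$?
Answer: $256994 + \frac{6 \sqrt{11890}}{357863} \approx 2.5699 \cdot 10^{5}$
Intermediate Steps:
$y{\left(l \right)} = -55$
$N{\left(a \right)} = \left(-9 + a\right)^{2}$
$\frac{d{\left(654,L{\left(-18 \right)} \right)}}{357863} + \left(y{\left(-101 \right)} + N{\left(-498 \right)}\right) = \frac{\sqrt{654^{2} + \left(-18\right)^{2}}}{357863} - \left(55 - \left(-9 - 498\right)^{2}\right) = \sqrt{427716 + 324} \cdot \frac{1}{357863} - \left(55 - \left(-507\right)^{2}\right) = \sqrt{428040} \cdot \frac{1}{357863} + \left(-55 + 257049\right) = 6 \sqrt{11890} \cdot \frac{1}{357863} + 256994 = \frac{6 \sqrt{11890}}{357863} + 256994 = 256994 + \frac{6 \sqrt{11890}}{357863}$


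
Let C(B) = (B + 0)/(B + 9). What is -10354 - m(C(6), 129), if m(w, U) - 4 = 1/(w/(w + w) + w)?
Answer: -93232/9 ≈ -10359.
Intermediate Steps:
C(B) = B/(9 + B)
m(w, U) = 4 + 1/(½ + w) (m(w, U) = 4 + 1/(w/(w + w) + w) = 4 + 1/(w/((2*w)) + w) = 4 + 1/(w*(1/(2*w)) + w) = 4 + 1/(½ + w))
-10354 - m(C(6), 129) = -10354 - 2*(3 + 4*(6/(9 + 6)))/(1 + 2*(6/(9 + 6))) = -10354 - 2*(3 + 4*(6/15))/(1 + 2*(6/15)) = -10354 - 2*(3 + 4*(6*(1/15)))/(1 + 2*(6*(1/15))) = -10354 - 2*(3 + 4*(⅖))/(1 + 2*(⅖)) = -10354 - 2*(3 + 8/5)/(1 + ⅘) = -10354 - 2*23/(9/5*5) = -10354 - 2*5*23/(9*5) = -10354 - 1*46/9 = -10354 - 46/9 = -93232/9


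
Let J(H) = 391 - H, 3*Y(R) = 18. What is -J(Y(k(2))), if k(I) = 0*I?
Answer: -385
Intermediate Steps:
k(I) = 0
Y(R) = 6 (Y(R) = (⅓)*18 = 6)
-J(Y(k(2))) = -(391 - 1*6) = -(391 - 6) = -1*385 = -385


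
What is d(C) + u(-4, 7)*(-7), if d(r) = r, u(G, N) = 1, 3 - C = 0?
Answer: -4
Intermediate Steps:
C = 3 (C = 3 - 1*0 = 3 + 0 = 3)
d(C) + u(-4, 7)*(-7) = 3 + 1*(-7) = 3 - 7 = -4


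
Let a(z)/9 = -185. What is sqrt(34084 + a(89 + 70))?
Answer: sqrt(32419) ≈ 180.05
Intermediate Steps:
a(z) = -1665 (a(z) = 9*(-185) = -1665)
sqrt(34084 + a(89 + 70)) = sqrt(34084 - 1665) = sqrt(32419)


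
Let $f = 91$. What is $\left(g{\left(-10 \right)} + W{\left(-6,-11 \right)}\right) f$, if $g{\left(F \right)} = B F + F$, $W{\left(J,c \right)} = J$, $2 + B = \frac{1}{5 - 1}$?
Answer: $\frac{273}{2} \approx 136.5$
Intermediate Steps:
$B = - \frac{7}{4}$ ($B = -2 + \frac{1}{5 - 1} = -2 + \frac{1}{4} = - \frac{7}{4} \approx -1.75$)
$g{\left(F \right)} = - \frac{3 F}{4}$ ($g{\left(F \right)} = - \frac{7 F}{4} + F = - \frac{3 F}{4}$)
$\left(g{\left(-10 \right)} + W{\left(-6,-11 \right)}\right) f = \left(\left(- \frac{3}{4}\right) \left(-10\right) - 6\right) 91 = \left(\frac{15}{2} - 6\right) 91 = \frac{3}{2} \cdot 91 = \frac{273}{2}$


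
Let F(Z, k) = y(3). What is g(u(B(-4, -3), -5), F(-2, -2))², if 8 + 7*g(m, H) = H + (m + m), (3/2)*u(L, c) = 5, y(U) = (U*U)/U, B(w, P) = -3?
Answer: 25/441 ≈ 0.056689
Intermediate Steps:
y(U) = U (y(U) = U²/U = U)
u(L, c) = 10/3 (u(L, c) = (⅔)*5 = 10/3)
F(Z, k) = 3
g(m, H) = -8/7 + H/7 + 2*m/7 (g(m, H) = -8/7 + (H + (m + m))/7 = -8/7 + (H + 2*m)/7 = -8/7 + (H/7 + 2*m/7) = -8/7 + H/7 + 2*m/7)
g(u(B(-4, -3), -5), F(-2, -2))² = (-8/7 + (⅐)*3 + (2/7)*(10/3))² = (-8/7 + 3/7 + 20/21)² = (5/21)² = 25/441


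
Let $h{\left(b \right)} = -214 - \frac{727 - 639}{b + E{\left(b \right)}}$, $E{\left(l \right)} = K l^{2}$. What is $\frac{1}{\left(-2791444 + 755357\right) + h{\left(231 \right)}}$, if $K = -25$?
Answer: $- \frac{60627}{123454820723} \approx -4.9109 \cdot 10^{-7}$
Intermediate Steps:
$E{\left(l \right)} = - 25 l^{2}$
$h{\left(b \right)} = -214 - \frac{88}{b - 25 b^{2}}$ ($h{\left(b \right)} = -214 - \frac{727 - 639}{b - 25 b^{2}} = -214 - \frac{88}{b - 25 b^{2}}$)
$\frac{1}{\left(-2791444 + 755357\right) + h{\left(231 \right)}} = \frac{1}{\left(-2791444 + 755357\right) + \frac{2 \left(44 - 2675 \cdot 231^{2} + 107 \cdot 231\right)}{231 \left(-1 + 25 \cdot 231\right)}} = \frac{1}{-2036087 + 2 \cdot \frac{1}{231} \frac{1}{-1 + 5775} \left(44 - 142740675 + 24717\right)} = \frac{1}{-2036087 + 2 \cdot \frac{1}{231} \cdot \frac{1}{5774} \left(44 - 142740675 + 24717\right)} = \frac{1}{-2036087 + 2 \cdot \frac{1}{231} \cdot \frac{1}{5774} \left(-142715914\right)} = \frac{1}{-2036087 - \frac{12974174}{60627}} = \frac{1}{- \frac{123454820723}{60627}} = - \frac{60627}{123454820723}$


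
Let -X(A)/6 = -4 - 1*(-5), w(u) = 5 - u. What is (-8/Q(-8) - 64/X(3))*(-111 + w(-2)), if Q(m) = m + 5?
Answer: -4160/3 ≈ -1386.7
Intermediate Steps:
Q(m) = 5 + m
X(A) = -6 (X(A) = -6*(-4 - 1*(-5)) = -6*(-4 + 5) = -6*1 = -6)
(-8/Q(-8) - 64/X(3))*(-111 + w(-2)) = (-8/(5 - 8) - 64/(-6))*(-111 + (5 - 1*(-2))) = (-8/(-3) - 64*(-⅙))*(-111 + (5 + 2)) = (-8*(-⅓) + 32/3)*(-111 + 7) = (8/3 + 32/3)*(-104) = (40/3)*(-104) = -4160/3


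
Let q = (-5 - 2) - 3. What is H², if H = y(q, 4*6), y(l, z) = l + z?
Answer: 196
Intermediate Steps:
q = -10 (q = -7 - 3 = -10)
H = 14 (H = -10 + 4*6 = -10 + 24 = 14)
H² = 14² = 196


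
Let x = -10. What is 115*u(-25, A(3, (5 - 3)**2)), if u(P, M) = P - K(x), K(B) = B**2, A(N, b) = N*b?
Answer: -14375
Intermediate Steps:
u(P, M) = -100 + P (u(P, M) = P - 1*(-10)**2 = P - 1*100 = P - 100 = -100 + P)
115*u(-25, A(3, (5 - 3)**2)) = 115*(-100 - 25) = 115*(-125) = -14375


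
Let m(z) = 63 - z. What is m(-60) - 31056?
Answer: -30933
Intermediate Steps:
m(-60) - 31056 = (63 - 1*(-60)) - 31056 = (63 + 60) - 31056 = 123 - 31056 = -30933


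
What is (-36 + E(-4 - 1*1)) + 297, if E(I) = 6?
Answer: 267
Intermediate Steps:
(-36 + E(-4 - 1*1)) + 297 = (-36 + 6) + 297 = -30 + 297 = 267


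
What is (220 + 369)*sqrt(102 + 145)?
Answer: 589*sqrt(247) ≈ 9256.9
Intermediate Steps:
(220 + 369)*sqrt(102 + 145) = 589*sqrt(247)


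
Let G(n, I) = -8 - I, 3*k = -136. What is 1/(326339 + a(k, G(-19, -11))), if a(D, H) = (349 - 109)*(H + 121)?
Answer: 1/356099 ≈ 2.8082e-6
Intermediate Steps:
k = -136/3 (k = (⅓)*(-136) = -136/3 ≈ -45.333)
a(D, H) = 29040 + 240*H (a(D, H) = 240*(121 + H) = 29040 + 240*H)
1/(326339 + a(k, G(-19, -11))) = 1/(326339 + (29040 + 240*(-8 - 1*(-11)))) = 1/(326339 + (29040 + 240*(-8 + 11))) = 1/(326339 + (29040 + 240*3)) = 1/(326339 + (29040 + 720)) = 1/(326339 + 29760) = 1/356099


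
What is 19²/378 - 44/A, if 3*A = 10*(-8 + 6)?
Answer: 14279/1890 ≈ 7.5550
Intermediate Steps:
A = -20/3 (A = (10*(-8 + 6))/3 = (10*(-2))/3 = (⅓)*(-20) = -20/3 ≈ -6.6667)
19²/378 - 44/A = 19²/378 - 44/(-20/3) = 361*(1/378) - 44*(-3/20) = 361/378 + 33/5 = 14279/1890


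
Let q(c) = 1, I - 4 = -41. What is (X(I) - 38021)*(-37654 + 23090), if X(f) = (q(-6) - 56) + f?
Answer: 555077732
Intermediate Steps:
I = -37 (I = 4 - 41 = -37)
X(f) = -55 + f (X(f) = (1 - 56) + f = -55 + f)
(X(I) - 38021)*(-37654 + 23090) = ((-55 - 37) - 38021)*(-37654 + 23090) = (-92 - 38021)*(-14564) = -38113*(-14564) = 555077732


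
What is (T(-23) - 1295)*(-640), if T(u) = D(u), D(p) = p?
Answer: 843520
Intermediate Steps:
T(u) = u
(T(-23) - 1295)*(-640) = (-23 - 1295)*(-640) = -1318*(-640) = 843520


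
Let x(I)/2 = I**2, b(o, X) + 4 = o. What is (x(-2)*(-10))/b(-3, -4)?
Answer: 80/7 ≈ 11.429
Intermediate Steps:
b(o, X) = -4 + o
x(I) = 2*I**2
(x(-2)*(-10))/b(-3, -4) = ((2*(-2)**2)*(-10))/(-4 - 3) = ((2*4)*(-10))/(-7) = (8*(-10))*(-1/7) = -80*(-1/7) = 80/7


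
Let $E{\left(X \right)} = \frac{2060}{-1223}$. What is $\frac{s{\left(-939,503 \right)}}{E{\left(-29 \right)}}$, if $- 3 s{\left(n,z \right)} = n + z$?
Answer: $- \frac{133307}{1545} \approx -86.283$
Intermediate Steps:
$E{\left(X \right)} = - \frac{2060}{1223}$ ($E{\left(X \right)} = 2060 \left(- \frac{1}{1223}\right) = - \frac{2060}{1223}$)
$s{\left(n,z \right)} = - \frac{n}{3} - \frac{z}{3}$ ($s{\left(n,z \right)} = - \frac{n + z}{3} = - \frac{n}{3} - \frac{z}{3}$)
$\frac{s{\left(-939,503 \right)}}{E{\left(-29 \right)}} = \frac{\left(- \frac{1}{3}\right) \left(-939\right) - \frac{503}{3}}{- \frac{2060}{1223}} = \left(313 - \frac{503}{3}\right) \left(- \frac{1223}{2060}\right) = \frac{436}{3} \left(- \frac{1223}{2060}\right) = - \frac{133307}{1545}$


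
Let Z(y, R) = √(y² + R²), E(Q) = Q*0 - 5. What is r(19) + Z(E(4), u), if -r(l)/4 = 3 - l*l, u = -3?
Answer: 1432 + √34 ≈ 1437.8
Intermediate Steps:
E(Q) = -5 (E(Q) = 0 - 5 = -5)
Z(y, R) = √(R² + y²)
r(l) = -12 + 4*l² (r(l) = -4*(3 - l*l) = -4*(3 - l²) = -12 + 4*l²)
r(19) + Z(E(4), u) = (-12 + 4*19²) + √((-3)² + (-5)²) = (-12 + 4*361) + √(9 + 25) = (-12 + 1444) + √34 = 1432 + √34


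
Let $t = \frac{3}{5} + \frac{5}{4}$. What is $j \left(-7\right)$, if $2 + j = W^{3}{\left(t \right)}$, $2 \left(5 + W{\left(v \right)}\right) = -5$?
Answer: $\frac{23737}{8} \approx 2967.1$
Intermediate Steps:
$t = \frac{37}{20}$ ($t = 3 \cdot \frac{1}{5} + 5 \cdot \frac{1}{4} = \frac{3}{5} + \frac{5}{4} = \frac{37}{20} \approx 1.85$)
$W{\left(v \right)} = - \frac{15}{2}$ ($W{\left(v \right)} = -5 + \frac{1}{2} \left(-5\right) = -5 - \frac{5}{2} = - \frac{15}{2}$)
$j = - \frac{3391}{8}$ ($j = -2 + \left(- \frac{15}{2}\right)^{3} = -2 - \frac{3375}{8} = - \frac{3391}{8} \approx -423.88$)
$j \left(-7\right) = \left(- \frac{3391}{8}\right) \left(-7\right) = \frac{23737}{8}$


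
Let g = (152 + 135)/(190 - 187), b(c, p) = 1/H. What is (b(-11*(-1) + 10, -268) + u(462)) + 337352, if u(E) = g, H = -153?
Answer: 51629492/153 ≈ 3.3745e+5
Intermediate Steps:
b(c, p) = -1/153 (b(c, p) = 1/(-153) = -1/153)
g = 287/3 ≈ 95.667
u(E) = 287/3
(b(-11*(-1) + 10, -268) + u(462)) + 337352 = (-1/153 + 287/3) + 337352 = 14636/153 + 337352 = 51629492/153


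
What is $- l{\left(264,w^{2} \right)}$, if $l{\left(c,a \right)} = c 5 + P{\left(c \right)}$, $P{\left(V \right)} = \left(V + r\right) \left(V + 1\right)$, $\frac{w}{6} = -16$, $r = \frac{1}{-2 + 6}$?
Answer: $- \frac{285385}{4} \approx -71346.0$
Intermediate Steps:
$r = \frac{1}{4} \approx 0.25$
$w = -96$ ($w = 6 \left(-16\right) = -96$)
$P{\left(V \right)} = \left(1 + V\right) \left(\frac{1}{4} + V\right)$ ($P{\left(V \right)} = \left(V + \frac{1}{4}\right) \left(V + 1\right) = \left(\frac{1}{4} + V\right) \left(1 + V\right) = \left(1 + V\right) \left(\frac{1}{4} + V\right)$)
$l{\left(c,a \right)} = \frac{1}{4} + c^{2} + \frac{25 c}{4}$ ($l{\left(c,a \right)} = c 5 + \left(\frac{1}{4} + c^{2} + \frac{5 c}{4}\right) = 5 c + \left(\frac{1}{4} + c^{2} + \frac{5 c}{4}\right) = \frac{1}{4} + c^{2} + \frac{25 c}{4}$)
$- l{\left(264,w^{2} \right)} = - (\frac{1}{4} + 264^{2} + \frac{25}{4} \cdot 264) = - (\frac{1}{4} + 69696 + 1650) = \left(-1\right) \frac{285385}{4} = - \frac{285385}{4}$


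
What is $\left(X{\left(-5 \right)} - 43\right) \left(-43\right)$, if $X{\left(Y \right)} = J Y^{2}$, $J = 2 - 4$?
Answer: $3999$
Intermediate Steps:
$J = -2$ ($J = 2 - 4 = -2$)
$X{\left(Y \right)} = - 2 Y^{2}$
$\left(X{\left(-5 \right)} - 43\right) \left(-43\right) = \left(- 2 \left(-5\right)^{2} - 43\right) \left(-43\right) = \left(\left(-2\right) 25 - 43\right) \left(-43\right) = \left(-50 - 43\right) \left(-43\right) = \left(-93\right) \left(-43\right) = 3999$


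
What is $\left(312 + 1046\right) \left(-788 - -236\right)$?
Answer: $-749616$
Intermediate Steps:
$\left(312 + 1046\right) \left(-788 - -236\right) = 1358 \left(-788 + \left(-45 + 281\right)\right) = 1358 \left(-788 + 236\right) = 1358 \left(-552\right) = -749616$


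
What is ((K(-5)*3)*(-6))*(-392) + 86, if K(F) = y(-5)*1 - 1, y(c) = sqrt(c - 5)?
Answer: -6970 + 7056*I*sqrt(10) ≈ -6970.0 + 22313.0*I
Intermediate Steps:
y(c) = sqrt(-5 + c)
K(F) = -1 + I*sqrt(10) (K(F) = sqrt(-5 - 5)*1 - 1 = sqrt(-10)*1 - 1 = (I*sqrt(10))*1 - 1 = I*sqrt(10) - 1 = -1 + I*sqrt(10))
((K(-5)*3)*(-6))*(-392) + 86 = (((-1 + I*sqrt(10))*3)*(-6))*(-392) + 86 = ((-3 + 3*I*sqrt(10))*(-6))*(-392) + 86 = (18 - 18*I*sqrt(10))*(-392) + 86 = (-7056 + 7056*I*sqrt(10)) + 86 = -6970 + 7056*I*sqrt(10)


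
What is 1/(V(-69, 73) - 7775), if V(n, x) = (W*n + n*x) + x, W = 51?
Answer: -1/16258 ≈ -6.1508e-5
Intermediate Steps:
V(n, x) = x + 51*n + n*x (V(n, x) = (51*n + n*x) + x = x + 51*n + n*x)
1/(V(-69, 73) - 7775) = 1/((73 + 51*(-69) - 69*73) - 7775) = 1/((73 - 3519 - 5037) - 7775) = 1/(-8483 - 7775) = 1/(-16258) = -1/16258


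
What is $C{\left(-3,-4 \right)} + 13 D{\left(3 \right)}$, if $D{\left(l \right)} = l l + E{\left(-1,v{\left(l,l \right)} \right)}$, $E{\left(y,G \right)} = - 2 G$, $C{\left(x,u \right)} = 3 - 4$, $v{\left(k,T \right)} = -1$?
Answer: $142$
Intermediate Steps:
$C{\left(x,u \right)} = -1$
$D{\left(l \right)} = 2 + l^{2}$ ($D{\left(l \right)} = l l - -2 = l^{2} + 2 = 2 + l^{2}$)
$C{\left(-3,-4 \right)} + 13 D{\left(3 \right)} = -1 + 13 \left(2 + 3^{2}\right) = -1 + 13 \left(2 + 9\right) = -1 + 13 \cdot 11 = -1 + 143 = 142$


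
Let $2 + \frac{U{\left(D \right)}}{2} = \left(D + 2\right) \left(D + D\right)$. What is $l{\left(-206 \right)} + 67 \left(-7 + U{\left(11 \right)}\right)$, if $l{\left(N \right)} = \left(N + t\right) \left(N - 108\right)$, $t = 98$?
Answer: $71499$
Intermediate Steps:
$U{\left(D \right)} = -4 + 4 D \left(2 + D\right)$ ($U{\left(D \right)} = -4 + 2 \left(D + 2\right) \left(D + D\right) = -4 + 2 \left(2 + D\right) 2 D = -4 + 2 \cdot 2 D \left(2 + D\right) = -4 + 4 D \left(2 + D\right)$)
$l{\left(N \right)} = \left(-108 + N\right) \left(98 + N\right)$ ($l{\left(N \right)} = \left(N + 98\right) \left(N - 108\right) = \left(98 + N\right) \left(-108 + N\right) = \left(-108 + N\right) \left(98 + N\right)$)
$l{\left(-206 \right)} + 67 \left(-7 + U{\left(11 \right)}\right) = \left(-10584 + \left(-206\right)^{2} - -2060\right) + 67 \left(-7 + \left(-4 + 4 \cdot 11^{2} + 8 \cdot 11\right)\right) = \left(-10584 + 42436 + 2060\right) + 67 \left(-7 + \left(-4 + 4 \cdot 121 + 88\right)\right) = 33912 + 67 \left(-7 + \left(-4 + 484 + 88\right)\right) = 33912 + 67 \left(-7 + 568\right) = 33912 + 67 \cdot 561 = 33912 + 37587 = 71499$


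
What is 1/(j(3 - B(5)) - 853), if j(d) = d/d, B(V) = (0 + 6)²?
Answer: -1/852 ≈ -0.0011737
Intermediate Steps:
B(V) = 36 (B(V) = 6² = 36)
j(d) = 1
1/(j(3 - B(5)) - 853) = 1/(1 - 853) = 1/(-852) = -1/852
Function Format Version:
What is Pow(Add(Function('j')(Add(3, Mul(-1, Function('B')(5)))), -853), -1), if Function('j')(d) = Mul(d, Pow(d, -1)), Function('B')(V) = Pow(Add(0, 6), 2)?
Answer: Rational(-1, 852) ≈ -0.0011737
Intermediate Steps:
Function('B')(V) = 36 (Function('B')(V) = Pow(6, 2) = 36)
Function('j')(d) = 1
Pow(Add(Function('j')(Add(3, Mul(-1, Function('B')(5)))), -853), -1) = Pow(Add(1, -853), -1) = Pow(-852, -1) = Rational(-1, 852)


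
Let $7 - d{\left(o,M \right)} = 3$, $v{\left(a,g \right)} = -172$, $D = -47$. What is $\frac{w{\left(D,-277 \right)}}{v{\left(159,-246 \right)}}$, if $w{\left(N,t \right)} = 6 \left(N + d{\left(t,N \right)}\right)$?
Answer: $\frac{3}{2} \approx 1.5$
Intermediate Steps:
$d{\left(o,M \right)} = 4$ ($d{\left(o,M \right)} = 7 - 3 = 4$)
$w{\left(N,t \right)} = 24 + 6 N$ ($w{\left(N,t \right)} = 6 \left(N + 4\right) = 6 \left(4 + N\right) = 24 + 6 N$)
$\frac{w{\left(D,-277 \right)}}{v{\left(159,-246 \right)}} = \frac{24 + 6 \left(-47\right)}{-172} = \left(24 - 282\right) \left(- \frac{1}{172}\right) = \left(-258\right) \left(- \frac{1}{172}\right) = \frac{3}{2}$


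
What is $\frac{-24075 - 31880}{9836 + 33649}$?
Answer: $- \frac{11191}{8697} \approx -1.2868$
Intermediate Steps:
$\frac{-24075 - 31880}{9836 + 33649} = - \frac{55955}{43485} = \left(-55955\right) \frac{1}{43485} = - \frac{11191}{8697}$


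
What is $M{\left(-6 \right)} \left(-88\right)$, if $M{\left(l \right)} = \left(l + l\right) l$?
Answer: $-6336$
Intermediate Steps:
$M{\left(l \right)} = 2 l^{2}$ ($M{\left(l \right)} = 2 l l = 2 l^{2}$)
$M{\left(-6 \right)} \left(-88\right) = 2 \left(-6\right)^{2} \left(-88\right) = 2 \cdot 36 \left(-88\right) = 72 \left(-88\right) = -6336$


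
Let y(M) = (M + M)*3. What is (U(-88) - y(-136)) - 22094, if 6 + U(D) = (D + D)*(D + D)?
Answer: 9692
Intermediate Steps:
y(M) = 6*M (y(M) = (2*M)*3 = 6*M)
U(D) = -6 + 4*D² (U(D) = -6 + (D + D)*(D + D) = -6 + (2*D)*(2*D) = -6 + 4*D²)
(U(-88) - y(-136)) - 22094 = ((-6 + 4*(-88)²) - 6*(-136)) - 22094 = ((-6 + 4*7744) - 1*(-816)) - 22094 = ((-6 + 30976) + 816) - 22094 = (30970 + 816) - 22094 = 31786 - 22094 = 9692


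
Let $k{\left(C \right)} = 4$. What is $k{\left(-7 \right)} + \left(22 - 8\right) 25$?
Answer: $354$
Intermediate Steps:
$k{\left(-7 \right)} + \left(22 - 8\right) 25 = 4 + \left(22 - 8\right) 25 = 4 + 14 \cdot 25 = 4 + 350 = 354$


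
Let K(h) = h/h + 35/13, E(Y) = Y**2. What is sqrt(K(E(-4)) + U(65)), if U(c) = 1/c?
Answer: sqrt(15665)/65 ≈ 1.9255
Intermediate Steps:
K(h) = 48/13 (K(h) = 1 + 35*(1/13) = 1 + 35/13 = 48/13)
sqrt(K(E(-4)) + U(65)) = sqrt(48/13 + 1/65) = sqrt(241/65) = sqrt(15665)/65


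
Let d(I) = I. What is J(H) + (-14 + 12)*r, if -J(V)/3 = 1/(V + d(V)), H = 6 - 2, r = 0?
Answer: -3/8 ≈ -0.37500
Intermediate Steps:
H = 4
J(V) = -3/(2*V) (J(V) = -3/(V + V) = -3*1/(2*V) = -3/(2*V))
J(H) + (-14 + 12)*r = -3/2/4 + (-14 + 12)*0 = -3/2*¼ - 2*0 = -3/8 + 0 = -3/8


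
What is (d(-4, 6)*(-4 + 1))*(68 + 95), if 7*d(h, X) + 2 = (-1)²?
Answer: 489/7 ≈ 69.857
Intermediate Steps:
d(h, X) = -⅐ (d(h, X) = -2/7 + (⅐)*(-1)² = -2/7 + (⅐)*1 = -2/7 + ⅐ = -⅐)
(d(-4, 6)*(-4 + 1))*(68 + 95) = (-(-4 + 1)/7)*(68 + 95) = -⅐*(-3)*163 = (3/7)*163 = 489/7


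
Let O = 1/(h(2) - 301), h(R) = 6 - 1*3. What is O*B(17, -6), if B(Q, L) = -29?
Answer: 29/298 ≈ 0.097315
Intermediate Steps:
h(R) = 3 (h(R) = 6 - 3 = 3)
O = -1/298 (O = 1/(3 - 301) = 1/(-298) = -1/298 ≈ -0.0033557)
O*B(17, -6) = -1/298*(-29) = 29/298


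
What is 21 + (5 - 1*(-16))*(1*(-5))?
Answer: -84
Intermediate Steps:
21 + (5 - 1*(-16))*(1*(-5)) = 21 + (5 + 16)*(-5) = 21 + 21*(-5) = 21 - 105 = -84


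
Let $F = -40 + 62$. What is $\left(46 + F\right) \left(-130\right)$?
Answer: $-8840$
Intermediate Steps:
$F = 22$
$\left(46 + F\right) \left(-130\right) = \left(46 + 22\right) \left(-130\right) = 68 \left(-130\right) = -8840$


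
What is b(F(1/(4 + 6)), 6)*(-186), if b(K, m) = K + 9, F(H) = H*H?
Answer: -83793/50 ≈ -1675.9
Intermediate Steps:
F(H) = H²
b(K, m) = 9 + K
b(F(1/(4 + 6)), 6)*(-186) = (9 + (1/(4 + 6))²)*(-186) = (9 + (1/10)²)*(-186) = (9 + (⅒)²)*(-186) = (9 + 1/100)*(-186) = (901/100)*(-186) = -83793/50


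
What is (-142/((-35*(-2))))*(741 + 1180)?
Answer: -136391/35 ≈ -3896.9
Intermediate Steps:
(-142/((-35*(-2))))*(741 + 1180) = -142/70*1921 = -142*1/70*1921 = -71/35*1921 = -136391/35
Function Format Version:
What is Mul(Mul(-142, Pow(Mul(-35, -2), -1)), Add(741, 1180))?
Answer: Rational(-136391, 35) ≈ -3896.9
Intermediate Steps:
Mul(Mul(-142, Pow(Mul(-35, -2), -1)), Add(741, 1180)) = Mul(Mul(-142, Pow(70, -1)), 1921) = Mul(Mul(-142, Rational(1, 70)), 1921) = Mul(Rational(-71, 35), 1921) = Rational(-136391, 35)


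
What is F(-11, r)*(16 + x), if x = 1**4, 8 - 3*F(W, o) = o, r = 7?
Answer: 17/3 ≈ 5.6667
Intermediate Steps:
F(W, o) = 8/3 - o/3
x = 1
F(-11, r)*(16 + x) = (8/3 - 1/3*7)*(16 + 1) = (8/3 - 7/3)*17 = (1/3)*17 = 17/3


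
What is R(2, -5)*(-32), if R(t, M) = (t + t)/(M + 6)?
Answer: -128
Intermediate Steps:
R(t, M) = 2*t/(6 + M) (R(t, M) = (2*t)/(6 + M) = 2*t/(6 + M))
R(2, -5)*(-32) = (2*2/(6 - 5))*(-32) = (2*2/1)*(-32) = (2*2*1)*(-32) = 4*(-32) = -128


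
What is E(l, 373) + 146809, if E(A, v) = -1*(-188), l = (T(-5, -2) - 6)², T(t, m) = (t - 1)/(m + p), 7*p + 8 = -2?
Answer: 146997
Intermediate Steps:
p = -10/7 (p = -8/7 + (⅐)*(-2) = -8/7 - 2/7 = -10/7 ≈ -1.4286)
T(t, m) = (-1 + t)/(-10/7 + m) (T(t, m) = (t - 1)/(m - 10/7) = (-1 + t)/(-10/7 + m))
l = 289/16 (l = (7*(-1 - 5)/(-10 + 7*(-2)) - 6)² = (7*(-6)/(-10 - 14) - 6)² = (7*(-6)/(-24) - 6)² = (7*(-1/24)*(-6) - 6)² = (7/4 - 6)² = (-17/4)² = 289/16 ≈ 18.063)
E(A, v) = 188
E(l, 373) + 146809 = 188 + 146809 = 146997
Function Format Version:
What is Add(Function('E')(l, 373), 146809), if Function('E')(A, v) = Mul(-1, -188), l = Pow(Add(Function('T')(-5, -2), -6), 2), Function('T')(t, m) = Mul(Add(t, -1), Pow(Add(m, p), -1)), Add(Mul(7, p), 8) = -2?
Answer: 146997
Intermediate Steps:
p = Rational(-10, 7) (p = Add(Rational(-8, 7), Mul(Rational(1, 7), -2)) = Add(Rational(-8, 7), Rational(-2, 7)) = Rational(-10, 7) ≈ -1.4286)
Function('T')(t, m) = Mul(Pow(Add(Rational(-10, 7), m), -1), Add(-1, t)) (Function('T')(t, m) = Mul(Add(t, -1), Pow(Add(m, Rational(-10, 7)), -1)) = Mul(Add(-1, t), Pow(Add(Rational(-10, 7), m), -1)) = Mul(Pow(Add(Rational(-10, 7), m), -1), Add(-1, t)))
l = Rational(289, 16) (l = Pow(Add(Mul(7, Pow(Add(-10, Mul(7, -2)), -1), Add(-1, -5)), -6), 2) = Pow(Add(Mul(7, Pow(Add(-10, -14), -1), -6), -6), 2) = Pow(Add(Mul(7, Pow(-24, -1), -6), -6), 2) = Pow(Add(Mul(7, Rational(-1, 24), -6), -6), 2) = Pow(Add(Rational(7, 4), -6), 2) = Pow(Rational(-17, 4), 2) = Rational(289, 16) ≈ 18.063)
Function('E')(A, v) = 188
Add(Function('E')(l, 373), 146809) = Add(188, 146809) = 146997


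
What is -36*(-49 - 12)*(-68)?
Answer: -149328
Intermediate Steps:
-36*(-49 - 12)*(-68) = -36*(-61)*(-68) = 2196*(-68) = -149328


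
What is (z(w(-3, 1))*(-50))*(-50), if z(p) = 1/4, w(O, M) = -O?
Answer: 625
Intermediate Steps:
z(p) = ¼
(z(w(-3, 1))*(-50))*(-50) = ((¼)*(-50))*(-50) = -25/2*(-50) = 625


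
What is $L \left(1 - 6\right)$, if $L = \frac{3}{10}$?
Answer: $- \frac{3}{2} \approx -1.5$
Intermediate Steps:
$L = \frac{3}{10}$ ($L = 3 \cdot \frac{1}{10} = \frac{3}{10} \approx 0.3$)
$L \left(1 - 6\right) = \frac{3 \left(1 - 6\right)}{10} = \frac{3}{10} \left(-5\right) = - \frac{3}{2}$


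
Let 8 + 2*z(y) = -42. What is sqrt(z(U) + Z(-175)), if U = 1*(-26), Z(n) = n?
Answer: 10*I*sqrt(2) ≈ 14.142*I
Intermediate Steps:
U = -26
z(y) = -25 (z(y) = -4 + (1/2)*(-42) = -4 - 21 = -25)
sqrt(z(U) + Z(-175)) = sqrt(-25 - 175) = sqrt(-200) = 10*I*sqrt(2)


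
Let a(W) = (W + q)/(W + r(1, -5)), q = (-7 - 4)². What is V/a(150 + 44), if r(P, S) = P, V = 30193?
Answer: 392509/21 ≈ 18691.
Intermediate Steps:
q = 121 (q = (-11)² = 121)
a(W) = (121 + W)/(1 + W) (a(W) = (W + 121)/(W + 1) = (121 + W)/(1 + W))
V/a(150 + 44) = 30193/(((121 + (150 + 44))/(1 + (150 + 44)))) = 30193/(((121 + 194)/(1 + 194))) = 30193/((315/195)) = 30193/(((1/195)*315)) = 30193/(21/13) = 30193*(13/21) = 392509/21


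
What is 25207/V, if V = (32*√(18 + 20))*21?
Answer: 3601*√38/3648 ≈ 6.0850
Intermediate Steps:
V = 672*√38 (V = (32*√38)*21 = 672*√38 ≈ 4142.5)
25207/V = 25207/((672*√38)) = 25207*(√38/25536) = 3601*√38/3648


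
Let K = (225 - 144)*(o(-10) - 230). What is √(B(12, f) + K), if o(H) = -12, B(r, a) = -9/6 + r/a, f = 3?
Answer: I*√78398/2 ≈ 140.0*I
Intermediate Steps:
B(r, a) = -3/2 + r/a (B(r, a) = -9*⅙ + r/a = -3/2 + r/a)
K = -19602 (K = (225 - 144)*(-12 - 230) = 81*(-242) = -19602)
√(B(12, f) + K) = √((-3/2 + 12/3) - 19602) = √((-3/2 + 12*(⅓)) - 19602) = √((-3/2 + 4) - 19602) = √(5/2 - 19602) = √(-39199/2) = I*√78398/2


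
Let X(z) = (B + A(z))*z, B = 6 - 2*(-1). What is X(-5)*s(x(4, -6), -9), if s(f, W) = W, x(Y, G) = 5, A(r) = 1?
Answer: 405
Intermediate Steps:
B = 8 (B = 6 + 2 = 8)
X(z) = 9*z (X(z) = (8 + 1)*z = 9*z)
X(-5)*s(x(4, -6), -9) = (9*(-5))*(-9) = -45*(-9) = 405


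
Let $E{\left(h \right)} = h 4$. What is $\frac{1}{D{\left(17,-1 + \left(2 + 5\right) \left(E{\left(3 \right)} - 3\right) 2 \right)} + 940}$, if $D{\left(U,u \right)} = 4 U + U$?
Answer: $\frac{1}{1025} \approx 0.00097561$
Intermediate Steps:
$E{\left(h \right)} = 4 h$
$D{\left(U,u \right)} = 5 U$
$\frac{1}{D{\left(17,-1 + \left(2 + 5\right) \left(E{\left(3 \right)} - 3\right) 2 \right)} + 940} = \frac{1}{5 \cdot 17 + 940} = \frac{1}{85 + 940} = \frac{1}{1025}$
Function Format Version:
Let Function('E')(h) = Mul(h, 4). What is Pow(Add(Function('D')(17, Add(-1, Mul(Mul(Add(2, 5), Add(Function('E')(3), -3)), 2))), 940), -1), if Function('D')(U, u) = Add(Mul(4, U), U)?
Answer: Rational(1, 1025) ≈ 0.00097561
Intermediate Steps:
Function('E')(h) = Mul(4, h)
Function('D')(U, u) = Mul(5, U)
Pow(Add(Function('D')(17, Add(-1, Mul(Mul(Add(2, 5), Add(Function('E')(3), -3)), 2))), 940), -1) = Pow(Add(Mul(5, 17), 940), -1) = Pow(Add(85, 940), -1) = Pow(1025, -1) = Rational(1, 1025)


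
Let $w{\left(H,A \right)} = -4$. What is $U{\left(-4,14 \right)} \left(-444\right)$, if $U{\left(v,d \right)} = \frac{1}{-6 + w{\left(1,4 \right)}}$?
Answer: $\frac{222}{5} \approx 44.4$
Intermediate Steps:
$U{\left(v,d \right)} = - \frac{1}{10}$ ($U{\left(v,d \right)} = \frac{1}{-6 - 4} = \frac{1}{-10} = - \frac{1}{10}$)
$U{\left(-4,14 \right)} \left(-444\right) = \left(- \frac{1}{10}\right) \left(-444\right) = \frac{222}{5}$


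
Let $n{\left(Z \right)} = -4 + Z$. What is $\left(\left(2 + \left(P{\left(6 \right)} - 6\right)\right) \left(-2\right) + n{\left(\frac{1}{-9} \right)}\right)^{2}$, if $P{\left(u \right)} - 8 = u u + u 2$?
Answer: $\frac{946729}{81} \approx 11688.0$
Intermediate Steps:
$P{\left(u \right)} = 8 + u^{2} + 2 u$ ($P{\left(u \right)} = 8 + \left(u u + u 2\right) = 8 + \left(u^{2} + 2 u\right) = 8 + u^{2} + 2 u$)
$\left(\left(2 + \left(P{\left(6 \right)} - 6\right)\right) \left(-2\right) + n{\left(\frac{1}{-9} \right)}\right)^{2} = \left(\left(2 + \left(\left(8 + 6^{2} + 2 \cdot 6\right) - 6\right)\right) \left(-2\right) - \left(4 - \frac{1}{-9}\right)\right)^{2} = \left(\left(2 + \left(\left(8 + 36 + 12\right) - 6\right)\right) \left(-2\right) - \frac{37}{9}\right)^{2} = \left(\left(2 + \left(56 - 6\right)\right) \left(-2\right) - \frac{37}{9}\right)^{2} = \left(\left(2 + 50\right) \left(-2\right) - \frac{37}{9}\right)^{2} = \left(52 \left(-2\right) - \frac{37}{9}\right)^{2} = \left(-104 - \frac{37}{9}\right)^{2} = \left(- \frac{973}{9}\right)^{2} = \frac{946729}{81}$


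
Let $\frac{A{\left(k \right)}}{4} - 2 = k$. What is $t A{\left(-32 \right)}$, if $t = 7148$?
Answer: $-857760$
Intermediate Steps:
$A{\left(k \right)} = 8 + 4 k$
$t A{\left(-32 \right)} = 7148 \left(8 + 4 \left(-32\right)\right) = 7148 \left(8 - 128\right) = 7148 \left(-120\right) = -857760$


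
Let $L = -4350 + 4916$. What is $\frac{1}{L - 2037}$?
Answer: $- \frac{1}{1471} \approx -0.00067981$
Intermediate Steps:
$L = 566$
$\frac{1}{L - 2037} = \frac{1}{566 - 2037} = \frac{1}{-1471} = - \frac{1}{1471}$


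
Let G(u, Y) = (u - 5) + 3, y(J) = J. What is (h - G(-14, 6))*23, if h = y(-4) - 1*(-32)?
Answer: 1012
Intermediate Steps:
G(u, Y) = -2 + u (G(u, Y) = (-5 + u) + 3 = -2 + u)
h = 28 (h = -4 - 1*(-32) = -4 + 32 = 28)
(h - G(-14, 6))*23 = (28 - (-2 - 14))*23 = (28 - 1*(-16))*23 = (28 + 16)*23 = 44*23 = 1012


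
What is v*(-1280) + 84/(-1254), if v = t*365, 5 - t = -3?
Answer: -781158414/209 ≈ -3.7376e+6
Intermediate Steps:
t = 8 (t = 5 - 1*(-3) = 5 + 3 = 8)
v = 2920 (v = 8*365 = 2920)
v*(-1280) + 84/(-1254) = 2920*(-1280) + 84/(-1254) = -3737600 + 84*(-1/1254) = -3737600 - 14/209 = -781158414/209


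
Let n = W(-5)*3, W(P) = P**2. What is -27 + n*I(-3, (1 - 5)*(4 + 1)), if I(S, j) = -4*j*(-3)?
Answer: -18027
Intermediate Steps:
n = 75 (n = (-5)**2*3 = 25*3 = 75)
I(S, j) = 12*j
-27 + n*I(-3, (1 - 5)*(4 + 1)) = -27 + 75*(12*((1 - 5)*(4 + 1))) = -27 + 75*(12*(-4*5)) = -27 + 75*(12*(-20)) = -27 + 75*(-240) = -27 - 18000 = -18027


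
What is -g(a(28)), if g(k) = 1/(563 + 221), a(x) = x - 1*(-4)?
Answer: -1/784 ≈ -0.0012755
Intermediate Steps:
a(x) = 4 + x (a(x) = x + 4 = 4 + x)
g(k) = 1/784
-g(a(28)) = -1*1/784 = -1/784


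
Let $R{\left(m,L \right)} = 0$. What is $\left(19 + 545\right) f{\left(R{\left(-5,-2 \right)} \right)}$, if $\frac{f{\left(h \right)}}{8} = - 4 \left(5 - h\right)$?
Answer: $-90240$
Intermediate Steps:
$f{\left(h \right)} = -160 + 32 h$ ($f{\left(h \right)} = 8 \left(- 4 \left(5 - h\right)\right) = 8 \left(-20 + 4 h\right) = -160 + 32 h$)
$\left(19 + 545\right) f{\left(R{\left(-5,-2 \right)} \right)} = \left(19 + 545\right) \left(-160 + 32 \cdot 0\right) = 564 \left(-160 + 0\right) = 564 \left(-160\right) = -90240$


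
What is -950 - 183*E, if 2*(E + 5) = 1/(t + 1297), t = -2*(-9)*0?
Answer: -90973/2594 ≈ -35.071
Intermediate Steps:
t = 0 (t = 18*0 = 0)
E = -12969/2594 (E = -5 + 1/(2*(0 + 1297)) = -5 + (½)/1297 = -5 + (½)*(1/1297) = -5 + 1/2594 = -12969/2594 ≈ -4.9996)
-950 - 183*E = -950 - 183*(-12969/2594) = -950 + 2373327/2594 = -90973/2594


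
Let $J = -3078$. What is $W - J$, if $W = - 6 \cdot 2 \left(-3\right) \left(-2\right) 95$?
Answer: $-3762$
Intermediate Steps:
$W = -6840$ ($W = - 6 \left(\left(-6\right) \left(-2\right)\right) 95 = \left(-6\right) 12 \cdot 95 = \left(-72\right) 95 = -6840$)
$W - J = -6840 - -3078 = -6840 + 3078 = -3762$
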